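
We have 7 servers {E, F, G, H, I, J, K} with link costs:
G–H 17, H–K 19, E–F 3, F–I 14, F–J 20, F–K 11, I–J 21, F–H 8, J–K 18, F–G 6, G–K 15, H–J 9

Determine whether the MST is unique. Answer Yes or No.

Kruskal: consider edges lightest-first.
E–F (3): add. Components now {E,F} {G} {H} {I} {J} {K}
F–G (6): add. Components now {E,F,G} {H} {I} {J} {K}
F–H (8): add. Components now {E,F,G,H} {I} {J} {K}
H–J (9): add. Components now {E,F,G,H,J} {I} {K}
F–K (11): add. Components now {E,F,G,H,J,K} {I}
F–I (14): add. Components now {E,F,G,H,I,J,K}
Every non-tree edge has weight strictly greater than the heaviest edge on the tree path between its endpoints, so the MST is unique.

Yes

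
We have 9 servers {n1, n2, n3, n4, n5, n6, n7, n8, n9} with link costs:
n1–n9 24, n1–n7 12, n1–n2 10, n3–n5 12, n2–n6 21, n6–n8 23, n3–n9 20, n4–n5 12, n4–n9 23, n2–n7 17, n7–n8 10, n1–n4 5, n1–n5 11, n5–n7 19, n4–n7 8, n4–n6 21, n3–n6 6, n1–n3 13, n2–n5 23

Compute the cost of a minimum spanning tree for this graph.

Grow the tree from n6 using Prim:
Step 1: cheapest edge leaving the tree is n3–n6 (6); add n3.
Step 2: cheapest edge leaving the tree is n3–n5 (12); add n5.
Step 3: cheapest edge leaving the tree is n1–n5 (11); add n1.
Step 4: cheapest edge leaving the tree is n1–n4 (5); add n4.
Step 5: cheapest edge leaving the tree is n4–n7 (8); add n7.
Step 6: cheapest edge leaving the tree is n1–n2 (10); add n2.
Step 7: cheapest edge leaving the tree is n7–n8 (10); add n8.
Step 8: cheapest edge leaving the tree is n3–n9 (20); add n9.
MST edges: n3–n6, n3–n5, n1–n5, n1–n4, n4–n7, n1–n2, n7–n8, n3–n9; total weight 6+12+11+5+8+10+10+20 = 82.

82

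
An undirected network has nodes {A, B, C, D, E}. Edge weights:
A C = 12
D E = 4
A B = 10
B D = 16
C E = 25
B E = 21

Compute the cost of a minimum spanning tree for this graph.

Kruskal's algorithm — process edges by increasing weight (ties by edge label):
D E (4): add. Components now {A} {B} {C} {D,E}
A B (10): add. Components now {A,B} {C} {D,E}
A C (12): add. Components now {A,B,C} {D,E}
B D (16): add. Components now {A,B,C,D,E}
MST edges: D E, A B, A C, B D; total weight 4+10+12+16 = 42.

42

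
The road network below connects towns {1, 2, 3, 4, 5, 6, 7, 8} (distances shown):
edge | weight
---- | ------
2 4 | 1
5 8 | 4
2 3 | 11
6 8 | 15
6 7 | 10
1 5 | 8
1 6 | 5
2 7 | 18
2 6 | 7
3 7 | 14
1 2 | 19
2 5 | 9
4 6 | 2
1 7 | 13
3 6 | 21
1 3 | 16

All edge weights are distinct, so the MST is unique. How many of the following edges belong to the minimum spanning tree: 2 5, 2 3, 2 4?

Kruskal: consider edges lightest-first.
2 4 (1): add — endpoints in different components.
4 6 (2): add — endpoints in different components.
5 8 (4): add — endpoints in different components.
1 6 (5): add — endpoints in different components.
2 6 (7): skip — 2 and 6 already connected.
1 5 (8): add — endpoints in different components.
2 5 (9): skip — 2 and 5 already connected.
6 7 (10): add — endpoints in different components.
2 3 (11): add — endpoints in different components.
MST edge set: {2 4, 4 6, 5 8, 1 6, 1 5, 6 7, 2 3}.
Of the listed edges, {2 3, 2 4} are in the MST → 2.

2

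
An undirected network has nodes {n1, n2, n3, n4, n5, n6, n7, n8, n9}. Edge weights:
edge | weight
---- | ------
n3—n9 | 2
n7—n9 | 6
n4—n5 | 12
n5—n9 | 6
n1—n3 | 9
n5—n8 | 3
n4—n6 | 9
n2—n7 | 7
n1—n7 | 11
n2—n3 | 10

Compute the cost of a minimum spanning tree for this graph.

54

Prim's algorithm from n1:
Step 1: cheapest edge leaving the tree is n1—n3 (9); add n3.
Step 2: cheapest edge leaving the tree is n3—n9 (2); add n9.
Step 3: cheapest edge leaving the tree is n5—n9 (6); add n5.
Step 4: cheapest edge leaving the tree is n5—n8 (3); add n8.
Step 5: cheapest edge leaving the tree is n7—n9 (6); add n7.
Step 6: cheapest edge leaving the tree is n2—n7 (7); add n2.
Step 7: cheapest edge leaving the tree is n4—n5 (12); add n4.
Step 8: cheapest edge leaving the tree is n4—n6 (9); add n6.
MST edges: n1—n3, n3—n9, n5—n9, n5—n8, n7—n9, n2—n7, n4—n5, n4—n6; total weight 9+2+6+3+6+7+12+9 = 54.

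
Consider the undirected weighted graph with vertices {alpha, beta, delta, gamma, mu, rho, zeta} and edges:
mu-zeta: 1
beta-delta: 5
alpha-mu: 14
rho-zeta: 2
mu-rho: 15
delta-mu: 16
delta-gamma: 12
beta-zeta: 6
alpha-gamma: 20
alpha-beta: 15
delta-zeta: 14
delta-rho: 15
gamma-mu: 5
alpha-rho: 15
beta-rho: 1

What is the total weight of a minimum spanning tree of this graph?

28

Kruskal: consider edges lightest-first.
beta-rho (1): add — endpoints in different components.
mu-zeta (1): add — endpoints in different components.
rho-zeta (2): add — endpoints in different components.
beta-delta (5): add — endpoints in different components.
gamma-mu (5): add — endpoints in different components.
beta-zeta (6): skip — zeta and beta already connected.
delta-gamma (12): skip — gamma and delta already connected.
alpha-mu (14): add — endpoints in different components.
MST edges: beta-rho, mu-zeta, rho-zeta, beta-delta, gamma-mu, alpha-mu; total weight 1+1+2+5+5+14 = 28.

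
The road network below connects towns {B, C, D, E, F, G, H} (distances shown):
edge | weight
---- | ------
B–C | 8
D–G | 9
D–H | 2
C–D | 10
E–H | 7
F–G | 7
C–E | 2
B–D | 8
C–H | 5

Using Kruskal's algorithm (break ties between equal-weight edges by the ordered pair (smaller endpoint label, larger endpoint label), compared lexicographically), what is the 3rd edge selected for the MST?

Kruskal: consider edges lightest-first.
C–E (2): add. Components now {B} {C,E} {D} {F} {G} {H}
D–H (2): add. Components now {B} {C,E} {D,H} {F} {G}
C–H (5): add. Components now {B} {C,D,E,H} {F} {G}
E–H (7): skip — E and H already connected.
F–G (7): add. Components now {B} {C,D,E,H} {F,G}
B–C (8): add. Components now {B,C,D,E,H} {F,G}
B–D (8): skip — B and D already connected.
D–G (9): add. Components now {B,C,D,E,F,G,H}
The 3rd edge added is C–H.

C-H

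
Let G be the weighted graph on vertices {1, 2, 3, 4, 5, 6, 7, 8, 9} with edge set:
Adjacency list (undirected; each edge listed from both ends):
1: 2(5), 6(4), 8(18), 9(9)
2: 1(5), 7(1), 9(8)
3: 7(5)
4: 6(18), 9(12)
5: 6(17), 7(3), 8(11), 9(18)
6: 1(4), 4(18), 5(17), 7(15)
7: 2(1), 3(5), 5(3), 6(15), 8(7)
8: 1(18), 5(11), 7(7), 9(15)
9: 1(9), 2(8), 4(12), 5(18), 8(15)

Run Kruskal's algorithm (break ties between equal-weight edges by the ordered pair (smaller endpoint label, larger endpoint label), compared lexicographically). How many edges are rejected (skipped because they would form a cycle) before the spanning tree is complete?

Kruskal: consider edges lightest-first.
2-7 (1): add — endpoints in different components.
5-7 (3): add — endpoints in different components.
1-6 (4): add — endpoints in different components.
1-2 (5): add — endpoints in different components.
3-7 (5): add — endpoints in different components.
7-8 (7): add — endpoints in different components.
2-9 (8): add — endpoints in different components.
1-9 (9): skip — 1 and 9 already connected.
5-8 (11): skip — 5 and 8 already connected.
4-9 (12): add — endpoints in different components.
Edges rejected before the tree was complete: 2.

2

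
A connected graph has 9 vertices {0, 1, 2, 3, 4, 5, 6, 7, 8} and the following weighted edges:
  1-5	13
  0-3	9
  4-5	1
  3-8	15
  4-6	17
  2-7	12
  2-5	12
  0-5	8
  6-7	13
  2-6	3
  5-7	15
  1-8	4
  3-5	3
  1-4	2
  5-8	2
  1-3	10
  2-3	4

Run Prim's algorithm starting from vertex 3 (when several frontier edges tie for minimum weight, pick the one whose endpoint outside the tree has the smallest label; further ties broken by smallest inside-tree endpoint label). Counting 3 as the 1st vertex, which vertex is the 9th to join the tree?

Prim's algorithm from 3:
Step 1: cheapest edge leaving the tree is 3-5 (3); add 5.
Step 2: cheapest edge leaving the tree is 4-5 (1); add 4.
Step 3: cheapest edge leaving the tree is 1-4 (2); add 1.
Step 4: cheapest edge leaving the tree is 5-8 (2); add 8.
Step 5: cheapest edge leaving the tree is 2-3 (4); add 2.
Step 6: cheapest edge leaving the tree is 2-6 (3); add 6.
Step 7: cheapest edge leaving the tree is 0-5 (8); add 0.
Step 8: cheapest edge leaving the tree is 2-7 (12); add 7.
Vertex order: 3, 5, 4, 1, 8, 2, 6, 0, 7. The 9th vertex is 7.

7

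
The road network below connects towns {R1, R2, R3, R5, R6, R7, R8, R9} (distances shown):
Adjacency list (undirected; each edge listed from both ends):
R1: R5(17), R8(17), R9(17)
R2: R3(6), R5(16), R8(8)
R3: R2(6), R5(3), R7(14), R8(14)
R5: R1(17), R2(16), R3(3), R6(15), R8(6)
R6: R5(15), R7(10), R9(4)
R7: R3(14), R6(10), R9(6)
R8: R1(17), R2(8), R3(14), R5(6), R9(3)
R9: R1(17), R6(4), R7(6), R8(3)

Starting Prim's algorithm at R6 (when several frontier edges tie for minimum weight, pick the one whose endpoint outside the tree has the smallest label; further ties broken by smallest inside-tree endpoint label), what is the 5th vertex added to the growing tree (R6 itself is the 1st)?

Grow the tree from R6 using Prim:
Step 1: cheapest edge leaving the tree is R6–R9 (4); add R9.
Step 2: cheapest edge leaving the tree is R8–R9 (3); add R8.
Step 3: cheapest edge leaving the tree is R5–R8 (6); add R5.
Step 4: cheapest edge leaving the tree is R3–R5 (3); add R3.
Step 5: cheapest edge leaving the tree is R2–R3 (6); add R2.
Step 6: cheapest edge leaving the tree is R7–R9 (6); add R7.
Step 7: cheapest edge leaving the tree is R1–R5 (17); add R1.
Vertex order: R6, R9, R8, R5, R3, R2, R7, R1. The 5th vertex is R3.

R3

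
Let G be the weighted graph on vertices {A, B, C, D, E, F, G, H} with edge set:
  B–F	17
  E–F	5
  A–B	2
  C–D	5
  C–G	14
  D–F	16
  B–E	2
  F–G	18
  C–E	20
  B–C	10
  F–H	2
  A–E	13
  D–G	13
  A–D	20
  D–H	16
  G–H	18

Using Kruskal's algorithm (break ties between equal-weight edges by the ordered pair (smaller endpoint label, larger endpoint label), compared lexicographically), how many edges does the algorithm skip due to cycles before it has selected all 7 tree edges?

1

Kruskal: consider edges lightest-first.
A–B (2): add — endpoints in different components.
B–E (2): add — endpoints in different components.
F–H (2): add — endpoints in different components.
C–D (5): add — endpoints in different components.
E–F (5): add — endpoints in different components.
B–C (10): add — endpoints in different components.
A–E (13): skip — A and E already connected.
D–G (13): add — endpoints in different components.
Edges rejected before the tree was complete: 1.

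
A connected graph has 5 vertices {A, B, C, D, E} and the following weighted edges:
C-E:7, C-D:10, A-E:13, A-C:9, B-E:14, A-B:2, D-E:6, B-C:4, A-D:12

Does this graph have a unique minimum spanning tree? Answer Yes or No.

Kruskal's algorithm — process edges by increasing weight (ties by edge label):
A-B (2): add — endpoints in different components.
B-C (4): add — endpoints in different components.
D-E (6): add — endpoints in different components.
C-E (7): add — endpoints in different components.
Every non-tree edge has weight strictly greater than the heaviest edge on the tree path between its endpoints, so the MST is unique.

Yes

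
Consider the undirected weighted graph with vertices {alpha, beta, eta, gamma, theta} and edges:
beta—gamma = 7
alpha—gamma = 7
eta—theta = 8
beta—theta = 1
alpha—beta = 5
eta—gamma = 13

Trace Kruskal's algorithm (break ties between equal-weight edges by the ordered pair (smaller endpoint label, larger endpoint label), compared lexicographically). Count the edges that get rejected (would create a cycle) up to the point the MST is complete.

Sort edges by weight, then run Kruskal:
beta—theta (1): add — endpoints in different components.
alpha—beta (5): add — endpoints in different components.
alpha—gamma (7): add — endpoints in different components.
beta—gamma (7): skip — gamma and beta already connected.
eta—theta (8): add — endpoints in different components.
Edges rejected before the tree was complete: 1.

1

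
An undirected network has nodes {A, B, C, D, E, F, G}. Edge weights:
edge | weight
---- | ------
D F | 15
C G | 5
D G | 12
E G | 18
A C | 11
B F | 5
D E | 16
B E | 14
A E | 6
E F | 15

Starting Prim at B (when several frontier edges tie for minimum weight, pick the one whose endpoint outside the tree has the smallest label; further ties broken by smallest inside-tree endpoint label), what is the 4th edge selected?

A-C

Prim, starting at B.
Step 1: cheapest edge leaving the tree is B F (5); add F.
Step 2: cheapest edge leaving the tree is B E (14); add E.
Step 3: cheapest edge leaving the tree is A E (6); add A.
Step 4: cheapest edge leaving the tree is A C (11); add C.
Step 5: cheapest edge leaving the tree is C G (5); add G.
Step 6: cheapest edge leaving the tree is D G (12); add D.
The 4th edge added is A C.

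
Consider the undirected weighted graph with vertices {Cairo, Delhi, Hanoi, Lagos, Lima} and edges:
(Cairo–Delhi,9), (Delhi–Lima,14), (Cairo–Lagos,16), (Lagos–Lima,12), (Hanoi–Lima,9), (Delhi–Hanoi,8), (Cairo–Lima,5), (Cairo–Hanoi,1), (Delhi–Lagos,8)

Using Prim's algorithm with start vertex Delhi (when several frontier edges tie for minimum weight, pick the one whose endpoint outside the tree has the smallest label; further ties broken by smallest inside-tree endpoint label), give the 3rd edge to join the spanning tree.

Cairo-Lima

Prim, starting at Delhi.
Step 1: cheapest edge leaving the tree is Delhi–Hanoi (8); add Hanoi.
Step 2: cheapest edge leaving the tree is Cairo–Hanoi (1); add Cairo.
Step 3: cheapest edge leaving the tree is Cairo–Lima (5); add Lima.
Step 4: cheapest edge leaving the tree is Delhi–Lagos (8); add Lagos.
The 3rd edge added is Cairo–Lima.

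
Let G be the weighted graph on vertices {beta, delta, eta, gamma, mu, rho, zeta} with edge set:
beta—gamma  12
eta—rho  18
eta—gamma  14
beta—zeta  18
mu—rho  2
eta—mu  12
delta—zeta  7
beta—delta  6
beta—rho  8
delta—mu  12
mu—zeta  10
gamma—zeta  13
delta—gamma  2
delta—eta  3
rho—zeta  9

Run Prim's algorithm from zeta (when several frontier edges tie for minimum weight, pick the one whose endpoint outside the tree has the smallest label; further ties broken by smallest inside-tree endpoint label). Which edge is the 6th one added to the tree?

mu-rho

Grow the tree from zeta using Prim:
Step 1: cheapest edge leaving the tree is delta—zeta (7); add delta.
Step 2: cheapest edge leaving the tree is delta—gamma (2); add gamma.
Step 3: cheapest edge leaving the tree is delta—eta (3); add eta.
Step 4: cheapest edge leaving the tree is beta—delta (6); add beta.
Step 5: cheapest edge leaving the tree is beta—rho (8); add rho.
Step 6: cheapest edge leaving the tree is mu—rho (2); add mu.
The 6th edge added is mu—rho.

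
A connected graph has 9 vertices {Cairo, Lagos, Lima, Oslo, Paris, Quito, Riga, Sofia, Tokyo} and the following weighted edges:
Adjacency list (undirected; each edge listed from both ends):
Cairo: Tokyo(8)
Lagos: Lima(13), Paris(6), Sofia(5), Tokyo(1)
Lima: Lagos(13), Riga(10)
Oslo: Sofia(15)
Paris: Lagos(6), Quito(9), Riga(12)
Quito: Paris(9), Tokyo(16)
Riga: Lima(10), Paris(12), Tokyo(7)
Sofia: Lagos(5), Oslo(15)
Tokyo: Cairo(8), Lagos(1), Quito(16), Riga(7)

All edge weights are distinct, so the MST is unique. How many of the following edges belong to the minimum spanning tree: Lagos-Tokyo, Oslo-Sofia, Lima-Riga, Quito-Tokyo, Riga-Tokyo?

4

Sort edges by weight, then run Kruskal:
Lagos-Tokyo (1): add — endpoints in different components.
Lagos-Sofia (5): add — endpoints in different components.
Lagos-Paris (6): add — endpoints in different components.
Riga-Tokyo (7): add — endpoints in different components.
Cairo-Tokyo (8): add — endpoints in different components.
Paris-Quito (9): add — endpoints in different components.
Lima-Riga (10): add — endpoints in different components.
Paris-Riga (12): skip — Paris and Riga already connected.
Lagos-Lima (13): skip — Lagos and Lima already connected.
Oslo-Sofia (15): add — endpoints in different components.
MST edge set: {Lagos-Tokyo, Lagos-Sofia, Lagos-Paris, Riga-Tokyo, Cairo-Tokyo, Paris-Quito, Lima-Riga, Oslo-Sofia}.
Of the listed edges, {Lagos-Tokyo, Oslo-Sofia, Lima-Riga, Riga-Tokyo} are in the MST → 4.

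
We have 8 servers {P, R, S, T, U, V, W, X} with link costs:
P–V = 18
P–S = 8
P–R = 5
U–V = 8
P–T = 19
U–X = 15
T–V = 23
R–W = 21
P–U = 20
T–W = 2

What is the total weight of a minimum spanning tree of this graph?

Kruskal's algorithm — process edges by increasing weight (ties by edge label):
T–W (2): add — endpoints in different components.
P–R (5): add — endpoints in different components.
P–S (8): add — endpoints in different components.
U–V (8): add — endpoints in different components.
U–X (15): add — endpoints in different components.
P–V (18): add — endpoints in different components.
P–T (19): add — endpoints in different components.
MST edges: T–W, P–R, P–S, U–V, U–X, P–V, P–T; total weight 2+5+8+8+15+18+19 = 75.

75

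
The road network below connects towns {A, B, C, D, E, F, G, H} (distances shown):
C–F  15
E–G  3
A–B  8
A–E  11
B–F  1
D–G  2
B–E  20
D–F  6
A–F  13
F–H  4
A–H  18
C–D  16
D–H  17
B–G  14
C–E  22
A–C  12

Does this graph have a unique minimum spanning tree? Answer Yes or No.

Sort edges by weight, then run Kruskal:
B–F (1): add — endpoints in different components.
D–G (2): add — endpoints in different components.
E–G (3): add — endpoints in different components.
F–H (4): add — endpoints in different components.
D–F (6): add — endpoints in different components.
A–B (8): add — endpoints in different components.
A–E (11): skip — A and E already connected.
A–C (12): add — endpoints in different components.
Every non-tree edge has weight strictly greater than the heaviest edge on the tree path between its endpoints, so the MST is unique.

Yes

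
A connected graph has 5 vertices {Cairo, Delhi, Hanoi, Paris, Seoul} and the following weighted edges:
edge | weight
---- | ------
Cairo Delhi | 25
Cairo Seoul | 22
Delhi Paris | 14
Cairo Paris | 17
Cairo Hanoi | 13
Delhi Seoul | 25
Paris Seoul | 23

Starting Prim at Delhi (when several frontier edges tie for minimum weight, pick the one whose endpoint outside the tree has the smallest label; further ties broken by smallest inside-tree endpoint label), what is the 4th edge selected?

Cairo-Seoul

Prim's algorithm from Delhi:
Step 1: cheapest edge leaving the tree is Delhi Paris (14); add Paris.
Step 2: cheapest edge leaving the tree is Cairo Paris (17); add Cairo.
Step 3: cheapest edge leaving the tree is Cairo Hanoi (13); add Hanoi.
Step 4: cheapest edge leaving the tree is Cairo Seoul (22); add Seoul.
The 4th edge added is Cairo Seoul.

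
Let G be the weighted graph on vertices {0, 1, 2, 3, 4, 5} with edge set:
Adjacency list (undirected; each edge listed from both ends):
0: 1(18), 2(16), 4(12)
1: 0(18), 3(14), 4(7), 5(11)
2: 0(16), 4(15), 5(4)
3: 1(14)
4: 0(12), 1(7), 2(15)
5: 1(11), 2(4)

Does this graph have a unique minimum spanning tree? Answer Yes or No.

Kruskal's algorithm — process edges by increasing weight (ties by edge label):
2—5 (4): add — endpoints in different components.
1—4 (7): add — endpoints in different components.
1—5 (11): add — endpoints in different components.
0—4 (12): add — endpoints in different components.
1—3 (14): add — endpoints in different components.
Every non-tree edge has weight strictly greater than the heaviest edge on the tree path between its endpoints, so the MST is unique.

Yes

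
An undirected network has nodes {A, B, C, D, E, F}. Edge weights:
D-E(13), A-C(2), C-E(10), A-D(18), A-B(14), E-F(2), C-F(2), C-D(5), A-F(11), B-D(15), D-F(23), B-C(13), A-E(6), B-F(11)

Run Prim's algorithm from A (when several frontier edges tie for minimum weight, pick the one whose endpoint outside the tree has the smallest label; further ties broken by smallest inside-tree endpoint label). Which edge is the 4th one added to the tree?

Prim's algorithm from A:
Step 1: frontier [A-C 2, A-E 6, A-F 11, A-B 14, A-D 18] → take A-C (2); add C.
Step 2: frontier [A-E 6, A-F 11, A-B 14, A-D 18, C-F 2, C-D 5, C-E 10, B-C 13] → take C-F (2); add F.
Step 3: frontier [A-E 6, A-B 14, A-D 18, C-D 5, C-E 10, B-C 13, E-F 2, B-F 11, D-F 23] → take E-F (2); add E.
Step 4: frontier [A-B 14, A-D 18, C-D 5, B-C 13, D-E 13, B-F 11, D-F 23] → take C-D (5); add D.
Step 5: frontier [A-B 14, B-C 13, B-D 15, B-F 11] → take B-F (11); add B.
The 4th edge added is C-D.

C-D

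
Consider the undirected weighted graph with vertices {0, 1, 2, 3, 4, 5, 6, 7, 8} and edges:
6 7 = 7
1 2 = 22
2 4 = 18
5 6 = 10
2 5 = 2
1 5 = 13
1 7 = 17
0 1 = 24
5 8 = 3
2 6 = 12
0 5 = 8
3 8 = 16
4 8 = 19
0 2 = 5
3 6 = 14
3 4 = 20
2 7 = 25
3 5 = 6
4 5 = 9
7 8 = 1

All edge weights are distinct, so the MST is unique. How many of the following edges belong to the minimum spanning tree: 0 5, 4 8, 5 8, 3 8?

1

Kruskal's algorithm — process edges by increasing weight (ties by edge label):
7 8 (1): add — endpoints in different components.
2 5 (2): add — endpoints in different components.
5 8 (3): add — endpoints in different components.
0 2 (5): add — endpoints in different components.
3 5 (6): add — endpoints in different components.
6 7 (7): add — endpoints in different components.
0 5 (8): skip — 0 and 5 already connected.
4 5 (9): add — endpoints in different components.
5 6 (10): skip — 5 and 6 already connected.
2 6 (12): skip — 2 and 6 already connected.
1 5 (13): add — endpoints in different components.
MST edge set: {7 8, 2 5, 5 8, 0 2, 3 5, 6 7, 4 5, 1 5}.
Of the listed edges, {5 8} are in the MST → 1.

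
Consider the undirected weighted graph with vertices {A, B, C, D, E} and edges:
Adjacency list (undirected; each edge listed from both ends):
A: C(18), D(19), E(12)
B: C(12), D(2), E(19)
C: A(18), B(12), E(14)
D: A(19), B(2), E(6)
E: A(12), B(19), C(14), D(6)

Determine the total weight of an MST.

Kruskal's algorithm — process edges by increasing weight (ties by edge label):
B-D (2): add — endpoints in different components.
D-E (6): add — endpoints in different components.
A-E (12): add — endpoints in different components.
B-C (12): add — endpoints in different components.
MST edges: B-D, D-E, A-E, B-C; total weight 2+6+12+12 = 32.

32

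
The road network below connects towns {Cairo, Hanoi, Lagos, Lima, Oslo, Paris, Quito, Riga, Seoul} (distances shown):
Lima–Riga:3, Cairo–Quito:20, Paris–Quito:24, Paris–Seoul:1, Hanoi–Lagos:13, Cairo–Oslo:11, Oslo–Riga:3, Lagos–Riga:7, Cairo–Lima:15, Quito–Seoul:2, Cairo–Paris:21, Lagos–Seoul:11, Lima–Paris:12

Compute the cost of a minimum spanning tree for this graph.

51

Kruskal's algorithm — process edges by increasing weight (ties by edge label):
Paris–Seoul (1): add — endpoints in different components.
Quito–Seoul (2): add — endpoints in different components.
Lima–Riga (3): add — endpoints in different components.
Oslo–Riga (3): add — endpoints in different components.
Lagos–Riga (7): add — endpoints in different components.
Cairo–Oslo (11): add — endpoints in different components.
Lagos–Seoul (11): add — endpoints in different components.
Lima–Paris (12): skip — Lima and Paris already connected.
Hanoi–Lagos (13): add — endpoints in different components.
MST edges: Paris–Seoul, Quito–Seoul, Lima–Riga, Oslo–Riga, Lagos–Riga, Cairo–Oslo, Lagos–Seoul, Hanoi–Lagos; total weight 1+2+3+3+7+11+11+13 = 51.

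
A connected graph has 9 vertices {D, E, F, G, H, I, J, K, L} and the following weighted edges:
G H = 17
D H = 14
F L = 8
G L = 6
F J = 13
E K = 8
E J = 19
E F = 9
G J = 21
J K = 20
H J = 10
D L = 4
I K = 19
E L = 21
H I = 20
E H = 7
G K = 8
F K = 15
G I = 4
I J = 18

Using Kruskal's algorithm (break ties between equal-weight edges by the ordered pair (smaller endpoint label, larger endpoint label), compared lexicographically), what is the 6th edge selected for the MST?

Kruskal: consider edges lightest-first.
D L (4): add — endpoints in different components.
G I (4): add — endpoints in different components.
G L (6): add — endpoints in different components.
E H (7): add — endpoints in different components.
E K (8): add — endpoints in different components.
F L (8): add — endpoints in different components.
G K (8): add — endpoints in different components.
E F (9): skip — E and F already connected.
H J (10): add — endpoints in different components.
The 6th edge added is F L.

F-L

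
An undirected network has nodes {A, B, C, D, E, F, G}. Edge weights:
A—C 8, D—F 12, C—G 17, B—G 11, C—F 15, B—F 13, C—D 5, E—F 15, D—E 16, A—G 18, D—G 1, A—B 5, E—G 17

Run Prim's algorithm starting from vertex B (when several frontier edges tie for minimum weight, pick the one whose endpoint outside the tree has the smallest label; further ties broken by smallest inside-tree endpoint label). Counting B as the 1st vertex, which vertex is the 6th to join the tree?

Prim, starting at B.
Step 1: frontier [A—B 5, B—G 11, B—F 13] → take A—B (5); add A.
Step 2: frontier [A—C 8, A—G 18, B—G 11, B—F 13] → take A—C (8); add C.
Step 3: frontier [A—G 18, B—G 11, B—F 13, C—D 5, C—F 15, C—G 17] → take C—D (5); add D.
Step 4: frontier [A—G 18, B—G 11, B—F 13, C—F 15, C—G 17, D—G 1, D—F 12, D—E 16] → take D—G (1); add G.
Step 5: frontier [B—F 13, C—F 15, D—F 12, D—E 16, E—G 17] → take D—F (12); add F.
Step 6: frontier [D—E 16, E—F 15, E—G 17] → take E—F (15); add E.
Vertex order: B, A, C, D, G, F, E. The 6th vertex is F.

F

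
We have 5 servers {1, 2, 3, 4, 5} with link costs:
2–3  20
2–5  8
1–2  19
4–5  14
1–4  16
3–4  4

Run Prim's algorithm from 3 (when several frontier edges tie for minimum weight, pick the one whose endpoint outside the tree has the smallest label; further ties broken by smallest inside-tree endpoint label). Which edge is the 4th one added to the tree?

1-4

Prim's algorithm from 3:
Step 1: cheapest edge leaving the tree is 3–4 (4); add 4.
Step 2: cheapest edge leaving the tree is 4–5 (14); add 5.
Step 3: cheapest edge leaving the tree is 2–5 (8); add 2.
Step 4: cheapest edge leaving the tree is 1–4 (16); add 1.
The 4th edge added is 1–4.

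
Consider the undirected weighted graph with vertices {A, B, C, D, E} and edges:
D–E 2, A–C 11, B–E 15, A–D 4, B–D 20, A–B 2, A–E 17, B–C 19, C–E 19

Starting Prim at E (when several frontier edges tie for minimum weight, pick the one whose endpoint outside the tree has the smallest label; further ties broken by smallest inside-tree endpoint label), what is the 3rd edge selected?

A-B

Prim's algorithm from E:
Step 1: cheapest edge leaving the tree is D–E (2); add D.
Step 2: cheapest edge leaving the tree is A–D (4); add A.
Step 3: cheapest edge leaving the tree is A–B (2); add B.
Step 4: cheapest edge leaving the tree is A–C (11); add C.
The 3rd edge added is A–B.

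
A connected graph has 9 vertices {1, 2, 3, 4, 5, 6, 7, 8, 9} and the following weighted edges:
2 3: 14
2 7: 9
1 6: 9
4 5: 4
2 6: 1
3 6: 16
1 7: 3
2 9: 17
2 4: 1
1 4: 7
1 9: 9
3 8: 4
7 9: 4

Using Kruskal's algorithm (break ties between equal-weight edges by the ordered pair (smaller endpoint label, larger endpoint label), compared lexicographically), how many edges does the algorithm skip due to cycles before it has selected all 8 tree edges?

3

Kruskal: consider edges lightest-first.
2 4 (1): add — endpoints in different components.
2 6 (1): add — endpoints in different components.
1 7 (3): add — endpoints in different components.
3 8 (4): add — endpoints in different components.
4 5 (4): add — endpoints in different components.
7 9 (4): add — endpoints in different components.
1 4 (7): add — endpoints in different components.
1 6 (9): skip — 1 and 6 already connected.
1 9 (9): skip — 1 and 9 already connected.
2 7 (9): skip — 2 and 7 already connected.
2 3 (14): add — endpoints in different components.
Edges rejected before the tree was complete: 3.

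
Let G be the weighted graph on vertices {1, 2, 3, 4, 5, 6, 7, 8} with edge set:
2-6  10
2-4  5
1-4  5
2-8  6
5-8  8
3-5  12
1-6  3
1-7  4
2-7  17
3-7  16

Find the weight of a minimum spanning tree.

Kruskal: consider edges lightest-first.
1-6 (3): add — endpoints in different components.
1-7 (4): add — endpoints in different components.
1-4 (5): add — endpoints in different components.
2-4 (5): add — endpoints in different components.
2-8 (6): add — endpoints in different components.
5-8 (8): add — endpoints in different components.
2-6 (10): skip — 2 and 6 already connected.
3-5 (12): add — endpoints in different components.
MST edges: 1-6, 1-7, 1-4, 2-4, 2-8, 5-8, 3-5; total weight 3+4+5+5+6+8+12 = 43.

43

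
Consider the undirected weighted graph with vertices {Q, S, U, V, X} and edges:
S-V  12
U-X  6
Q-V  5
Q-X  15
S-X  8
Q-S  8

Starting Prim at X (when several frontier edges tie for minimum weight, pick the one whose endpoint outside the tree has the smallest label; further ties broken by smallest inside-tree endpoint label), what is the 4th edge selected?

Grow the tree from X using Prim:
Step 1: cheapest edge leaving the tree is U-X (6); add U.
Step 2: cheapest edge leaving the tree is S-X (8); add S.
Step 3: cheapest edge leaving the tree is Q-S (8); add Q.
Step 4: cheapest edge leaving the tree is Q-V (5); add V.
The 4th edge added is Q-V.

Q-V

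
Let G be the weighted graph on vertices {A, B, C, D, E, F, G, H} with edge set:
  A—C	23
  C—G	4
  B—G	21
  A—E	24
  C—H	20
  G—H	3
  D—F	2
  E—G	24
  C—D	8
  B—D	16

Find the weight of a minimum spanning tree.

Kruskal: consider edges lightest-first.
D—F (2): add — endpoints in different components.
G—H (3): add — endpoints in different components.
C—G (4): add — endpoints in different components.
C—D (8): add — endpoints in different components.
B—D (16): add — endpoints in different components.
C—H (20): skip — C and H already connected.
B—G (21): skip — B and G already connected.
A—C (23): add — endpoints in different components.
A—E (24): add — endpoints in different components.
MST edges: D—F, G—H, C—G, C—D, B—D, A—C, A—E; total weight 2+3+4+8+16+23+24 = 80.

80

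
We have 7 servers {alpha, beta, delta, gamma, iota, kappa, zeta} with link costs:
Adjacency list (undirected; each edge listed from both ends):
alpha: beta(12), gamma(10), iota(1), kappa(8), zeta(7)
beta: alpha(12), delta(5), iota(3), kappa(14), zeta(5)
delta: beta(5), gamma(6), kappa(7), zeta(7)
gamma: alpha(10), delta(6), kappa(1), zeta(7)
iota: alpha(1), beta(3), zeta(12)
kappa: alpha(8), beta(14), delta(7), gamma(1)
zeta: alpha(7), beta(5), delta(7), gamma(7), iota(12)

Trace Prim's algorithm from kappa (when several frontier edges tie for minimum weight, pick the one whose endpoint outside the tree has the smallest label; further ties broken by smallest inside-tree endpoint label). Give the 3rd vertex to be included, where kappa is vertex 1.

Prim, starting at kappa.
Step 1: cheapest edge leaving the tree is gamma—kappa (1); add gamma.
Step 2: cheapest edge leaving the tree is delta—gamma (6); add delta.
Step 3: cheapest edge leaving the tree is beta—delta (5); add beta.
Step 4: cheapest edge leaving the tree is beta—iota (3); add iota.
Step 5: cheapest edge leaving the tree is alpha—iota (1); add alpha.
Step 6: cheapest edge leaving the tree is beta—zeta (5); add zeta.
Vertex order: kappa, gamma, delta, beta, iota, alpha, zeta. The 3rd vertex is delta.

delta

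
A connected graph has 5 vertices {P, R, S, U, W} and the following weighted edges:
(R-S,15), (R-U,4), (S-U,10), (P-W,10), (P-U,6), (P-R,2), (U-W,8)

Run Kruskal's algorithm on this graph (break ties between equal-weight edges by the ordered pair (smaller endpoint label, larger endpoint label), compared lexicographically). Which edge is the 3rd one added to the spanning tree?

Kruskal's algorithm — process edges by increasing weight (ties by edge label):
P-R (2): add. Components now {P,R} {U} {W} {S}
R-U (4): add. Components now {P,R,U} {W} {S}
P-U (6): skip — U and P already connected.
U-W (8): add. Components now {P,R,U,W} {S}
P-W (10): skip — P and W already connected.
S-U (10): add. Components now {P,R,S,U,W}
The 3rd edge added is U-W.

U-W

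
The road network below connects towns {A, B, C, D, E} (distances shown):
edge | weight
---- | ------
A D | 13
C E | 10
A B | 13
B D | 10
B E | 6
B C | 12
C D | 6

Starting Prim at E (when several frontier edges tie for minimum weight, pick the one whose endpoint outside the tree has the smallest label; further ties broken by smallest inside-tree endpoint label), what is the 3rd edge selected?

C-D

Prim, starting at E.
Step 1: cheapest edge leaving the tree is B E (6); add B.
Step 2: cheapest edge leaving the tree is C E (10); add C.
Step 3: cheapest edge leaving the tree is C D (6); add D.
Step 4: cheapest edge leaving the tree is A B (13); add A.
The 3rd edge added is C D.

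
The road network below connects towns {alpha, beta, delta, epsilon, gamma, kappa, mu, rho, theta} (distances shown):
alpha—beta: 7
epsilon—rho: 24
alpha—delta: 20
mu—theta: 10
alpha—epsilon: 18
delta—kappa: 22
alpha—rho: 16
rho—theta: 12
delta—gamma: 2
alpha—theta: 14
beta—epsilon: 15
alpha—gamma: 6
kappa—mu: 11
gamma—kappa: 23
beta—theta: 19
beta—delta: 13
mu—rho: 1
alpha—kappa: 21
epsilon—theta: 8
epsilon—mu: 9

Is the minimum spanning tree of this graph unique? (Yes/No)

Kruskal's algorithm — process edges by increasing weight (ties by edge label):
mu—rho (1): add — endpoints in different components.
delta—gamma (2): add — endpoints in different components.
alpha—gamma (6): add — endpoints in different components.
alpha—beta (7): add — endpoints in different components.
epsilon—theta (8): add — endpoints in different components.
epsilon—mu (9): add — endpoints in different components.
mu—theta (10): skip — mu and theta already connected.
kappa—mu (11): add — endpoints in different components.
rho—theta (12): skip — rho and theta already connected.
beta—delta (13): skip — beta and delta already connected.
alpha—theta (14): add — endpoints in different components.
Every non-tree edge has weight strictly greater than the heaviest edge on the tree path between its endpoints, so the MST is unique.

Yes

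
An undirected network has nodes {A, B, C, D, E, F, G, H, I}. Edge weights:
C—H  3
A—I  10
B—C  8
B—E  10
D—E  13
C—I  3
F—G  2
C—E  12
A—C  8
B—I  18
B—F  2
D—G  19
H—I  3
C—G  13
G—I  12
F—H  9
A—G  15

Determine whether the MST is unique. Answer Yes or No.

Kruskal: consider edges lightest-first.
B—F (2): add — endpoints in different components.
F—G (2): add — endpoints in different components.
C—H (3): add — endpoints in different components.
C—I (3): add — endpoints in different components.
H—I (3): skip — H and I already connected.
A—C (8): add — endpoints in different components.
B—C (8): add — endpoints in different components.
F—H (9): skip — F and H already connected.
A—I (10): skip — A and I already connected.
B—E (10): add — endpoints in different components.
C—E (12): skip — C and E already connected.
G—I (12): skip — G and I already connected.
C—G (13): skip — C and G already connected.
D—E (13): add — endpoints in different components.
Non-tree edge H—I has weight 3, equal to the heaviest edge on its tree cycle — swapping gives another MST of the same weight. Not unique.

No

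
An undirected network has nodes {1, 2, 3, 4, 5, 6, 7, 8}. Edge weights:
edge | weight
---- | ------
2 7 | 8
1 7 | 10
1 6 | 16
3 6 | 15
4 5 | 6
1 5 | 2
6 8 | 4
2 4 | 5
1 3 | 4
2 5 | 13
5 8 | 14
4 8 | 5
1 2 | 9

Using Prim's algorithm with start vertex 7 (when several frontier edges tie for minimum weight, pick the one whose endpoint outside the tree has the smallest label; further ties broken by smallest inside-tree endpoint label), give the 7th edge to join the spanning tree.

1-3

Grow the tree from 7 using Prim:
Step 1: cheapest edge leaving the tree is 2 7 (8); add 2.
Step 2: cheapest edge leaving the tree is 2 4 (5); add 4.
Step 3: cheapest edge leaving the tree is 4 8 (5); add 8.
Step 4: cheapest edge leaving the tree is 6 8 (4); add 6.
Step 5: cheapest edge leaving the tree is 4 5 (6); add 5.
Step 6: cheapest edge leaving the tree is 1 5 (2); add 1.
Step 7: cheapest edge leaving the tree is 1 3 (4); add 3.
The 7th edge added is 1 3.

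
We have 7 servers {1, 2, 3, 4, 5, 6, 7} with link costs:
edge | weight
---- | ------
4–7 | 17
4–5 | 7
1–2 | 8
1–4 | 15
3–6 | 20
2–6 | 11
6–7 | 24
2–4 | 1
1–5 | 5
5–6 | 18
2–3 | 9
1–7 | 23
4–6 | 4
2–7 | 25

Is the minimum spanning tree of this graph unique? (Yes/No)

Kruskal's algorithm — process edges by increasing weight (ties by edge label):
2–4 (1): add. Components now {1} {2,4} {3} {5} {6} {7}
4–6 (4): add. Components now {1} {2,4,6} {3} {5} {7}
1–5 (5): add. Components now {1,5} {2,4,6} {3} {7}
4–5 (7): add. Components now {1,2,4,5,6} {3} {7}
1–2 (8): skip — 1 and 2 already connected.
2–3 (9): add. Components now {1,2,3,4,5,6} {7}
2–6 (11): skip — 2 and 6 already connected.
1–4 (15): skip — 1 and 4 already connected.
4–7 (17): add. Components now {1,2,3,4,5,6,7}
Every non-tree edge has weight strictly greater than the heaviest edge on the tree path between its endpoints, so the MST is unique.

Yes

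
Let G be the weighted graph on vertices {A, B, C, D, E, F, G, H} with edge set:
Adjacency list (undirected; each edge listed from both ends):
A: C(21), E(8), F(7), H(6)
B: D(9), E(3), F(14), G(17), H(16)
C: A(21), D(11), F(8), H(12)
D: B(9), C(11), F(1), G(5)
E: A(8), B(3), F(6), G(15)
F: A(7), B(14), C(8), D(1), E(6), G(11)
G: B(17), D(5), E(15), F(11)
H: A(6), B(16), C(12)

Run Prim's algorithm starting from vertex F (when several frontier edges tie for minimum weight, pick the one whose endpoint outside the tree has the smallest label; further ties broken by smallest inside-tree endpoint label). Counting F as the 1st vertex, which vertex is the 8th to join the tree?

C

Grow the tree from F using Prim:
Step 1: cheapest edge leaving the tree is D-F (1); add D.
Step 2: cheapest edge leaving the tree is D-G (5); add G.
Step 3: cheapest edge leaving the tree is E-F (6); add E.
Step 4: cheapest edge leaving the tree is B-E (3); add B.
Step 5: cheapest edge leaving the tree is A-F (7); add A.
Step 6: cheapest edge leaving the tree is A-H (6); add H.
Step 7: cheapest edge leaving the tree is C-F (8); add C.
Vertex order: F, D, G, E, B, A, H, C. The 8th vertex is C.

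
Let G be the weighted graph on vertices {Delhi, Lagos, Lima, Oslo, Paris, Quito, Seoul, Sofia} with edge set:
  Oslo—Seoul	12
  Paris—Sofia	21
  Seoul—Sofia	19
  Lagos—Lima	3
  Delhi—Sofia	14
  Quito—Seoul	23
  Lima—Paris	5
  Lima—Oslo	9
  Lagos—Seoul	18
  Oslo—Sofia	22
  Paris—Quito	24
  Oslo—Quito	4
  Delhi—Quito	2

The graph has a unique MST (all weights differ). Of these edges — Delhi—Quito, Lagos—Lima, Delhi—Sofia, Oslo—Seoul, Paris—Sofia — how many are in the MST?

4

Kruskal's algorithm — process edges by increasing weight (ties by edge label):
Delhi—Quito (2): add — endpoints in different components.
Lagos—Lima (3): add — endpoints in different components.
Oslo—Quito (4): add — endpoints in different components.
Lima—Paris (5): add — endpoints in different components.
Lima—Oslo (9): add — endpoints in different components.
Oslo—Seoul (12): add — endpoints in different components.
Delhi—Sofia (14): add — endpoints in different components.
MST edge set: {Delhi—Quito, Lagos—Lima, Oslo—Quito, Lima—Paris, Lima—Oslo, Oslo—Seoul, Delhi—Sofia}.
Of the listed edges, {Delhi—Quito, Lagos—Lima, Delhi—Sofia, Oslo—Seoul} are in the MST → 4.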